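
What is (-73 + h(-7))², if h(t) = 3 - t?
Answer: 3969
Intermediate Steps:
(-73 + h(-7))² = (-73 + (3 - 1*(-7)))² = (-73 + (3 + 7))² = (-73 + 10)² = (-63)² = 3969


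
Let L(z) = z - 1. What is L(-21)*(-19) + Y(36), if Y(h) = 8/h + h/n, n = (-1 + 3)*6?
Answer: 3791/9 ≈ 421.22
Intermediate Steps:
n = 12 (n = 2*6 = 12)
L(z) = -1 + z
Y(h) = 8/h + h/12
L(-21)*(-19) + Y(36) = (-1 - 21)*(-19) + (8/36 + (1/12)*36) = -22*(-19) + (8*(1/36) + 3) = 418 + (2/9 + 3) = 418 + 29/9 = 3791/9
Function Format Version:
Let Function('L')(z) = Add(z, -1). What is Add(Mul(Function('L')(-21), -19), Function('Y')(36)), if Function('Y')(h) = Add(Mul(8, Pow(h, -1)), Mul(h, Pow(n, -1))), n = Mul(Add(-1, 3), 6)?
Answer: Rational(3791, 9) ≈ 421.22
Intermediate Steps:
n = 12 (n = Mul(2, 6) = 12)
Function('L')(z) = Add(-1, z)
Function('Y')(h) = Add(Mul(8, Pow(h, -1)), Mul(Rational(1, 12), h)) (Function('Y')(h) = Add(Mul(8, Pow(h, -1)), Mul(h, Pow(12, -1))) = Add(Mul(8, Pow(h, -1)), Mul(h, Rational(1, 12))) = Add(Mul(8, Pow(h, -1)), Mul(Rational(1, 12), h)))
Add(Mul(Function('L')(-21), -19), Function('Y')(36)) = Add(Mul(Add(-1, -21), -19), Add(Mul(8, Pow(36, -1)), Mul(Rational(1, 12), 36))) = Add(Mul(-22, -19), Add(Mul(8, Rational(1, 36)), 3)) = Add(418, Add(Rational(2, 9), 3)) = Add(418, Rational(29, 9)) = Rational(3791, 9)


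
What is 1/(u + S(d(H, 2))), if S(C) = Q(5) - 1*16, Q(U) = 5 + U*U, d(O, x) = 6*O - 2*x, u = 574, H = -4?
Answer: 1/588 ≈ 0.0017007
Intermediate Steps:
d(O, x) = -2*x + 6*O
Q(U) = 5 + U²
S(C) = 14 (S(C) = (5 + 5²) - 1*16 = (5 + 25) - 16 = 30 - 16 = 14)
1/(u + S(d(H, 2))) = 1/(574 + 14) = 1/588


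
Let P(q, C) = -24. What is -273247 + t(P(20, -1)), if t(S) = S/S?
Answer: -273246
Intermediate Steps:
t(S) = 1
-273247 + t(P(20, -1)) = -273247 + 1 = -273246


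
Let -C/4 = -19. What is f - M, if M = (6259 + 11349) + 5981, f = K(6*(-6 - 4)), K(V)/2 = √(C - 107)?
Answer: -23589 + 2*I*√31 ≈ -23589.0 + 11.136*I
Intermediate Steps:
C = 76 (C = -4*(-19) = 76)
K(V) = 2*I*√31 (K(V) = 2*√(76 - 107) = 2*√(-31) = 2*(I*√31) = 2*I*√31)
f = 2*I*√31 ≈ 11.136*I
M = 23589 (M = 17608 + 5981 = 23589)
f - M = 2*I*√31 - 1*23589 = 2*I*√31 - 23589 = -23589 + 2*I*√31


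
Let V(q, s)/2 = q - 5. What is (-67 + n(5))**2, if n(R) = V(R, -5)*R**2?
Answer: 4489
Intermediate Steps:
V(q, s) = -10 + 2*q (V(q, s) = 2*(q - 5) = 2*(-5 + q) = -10 + 2*q)
n(R) = R**2*(-10 + 2*R) (n(R) = (-10 + 2*R)*R**2 = R**2*(-10 + 2*R))
(-67 + n(5))**2 = (-67 + 2*5**2*(-5 + 5))**2 = (-67 + 2*25*0)**2 = (-67 + 0)**2 = (-67)**2 = 4489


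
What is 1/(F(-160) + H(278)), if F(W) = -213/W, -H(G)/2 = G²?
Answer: -160/24730667 ≈ -6.4697e-6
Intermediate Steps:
H(G) = -2*G²
1/(F(-160) + H(278)) = 1/(-213/(-160) - 2*278²) = 1/(-213*(-1/160) - 2*77284) = 1/(213/160 - 154568) = 1/(-24730667/160) = -160/24730667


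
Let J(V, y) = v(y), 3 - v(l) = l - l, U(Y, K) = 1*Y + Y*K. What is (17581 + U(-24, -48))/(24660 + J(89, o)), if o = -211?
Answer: 18709/24663 ≈ 0.75859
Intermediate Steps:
U(Y, K) = Y + K*Y
v(l) = 3 (v(l) = 3 - (l - l) = 3 - 1*0 = 3 + 0 = 3)
J(V, y) = 3
(17581 + U(-24, -48))/(24660 + J(89, o)) = (17581 - 24*(1 - 48))/(24660 + 3) = (17581 - 24*(-47))/24663 = (17581 + 1128)*(1/24663) = 18709*(1/24663) = 18709/24663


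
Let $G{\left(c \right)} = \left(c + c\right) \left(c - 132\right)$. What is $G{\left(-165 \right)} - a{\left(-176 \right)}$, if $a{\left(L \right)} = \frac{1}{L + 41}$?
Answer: $\frac{13231351}{135} \approx 98010.0$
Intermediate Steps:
$a{\left(L \right)} = \frac{1}{41 + L}$
$G{\left(c \right)} = 2 c \left(-132 + c\right)$
$G{\left(-165 \right)} - a{\left(-176 \right)} = 2 \left(-165\right) \left(-132 - 165\right) - \frac{1}{41 - 176} = 2 \left(-165\right) \left(-297\right) - \frac{1}{-135} = 98010 - - \frac{1}{135} = 98010 + \frac{1}{135} = \frac{13231351}{135}$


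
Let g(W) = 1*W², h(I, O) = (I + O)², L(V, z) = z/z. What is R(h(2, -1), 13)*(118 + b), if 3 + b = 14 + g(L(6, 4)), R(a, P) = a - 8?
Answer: -910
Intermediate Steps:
L(V, z) = 1
g(W) = W²
R(a, P) = -8 + a
b = 12 (b = -3 + (14 + 1²) = -3 + (14 + 1) = -3 + 15 = 12)
R(h(2, -1), 13)*(118 + b) = (-8 + (2 - 1)²)*(118 + 12) = (-8 + 1²)*130 = (-8 + 1)*130 = -7*130 = -910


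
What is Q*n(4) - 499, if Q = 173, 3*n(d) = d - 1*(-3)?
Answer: -286/3 ≈ -95.333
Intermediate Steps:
n(d) = 1 + d/3 (n(d) = (d - 1*(-3))/3 = (d + 3)/3 = (3 + d)/3 = 1 + d/3)
Q*n(4) - 499 = 173*(1 + (⅓)*4) - 499 = 173*(1 + 4/3) - 499 = 173*(7/3) - 499 = 1211/3 - 499 = -286/3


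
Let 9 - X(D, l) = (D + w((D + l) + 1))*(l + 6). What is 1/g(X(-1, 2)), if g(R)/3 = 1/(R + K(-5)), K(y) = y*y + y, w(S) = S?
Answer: 7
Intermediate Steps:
X(D, l) = 9 - (6 + l)*(1 + l + 2*D) (X(D, l) = 9 - (D + ((D + l) + 1))*(l + 6) = 9 - (D + (1 + D + l))*(6 + l) = 9 - (1 + l + 2*D)*(6 + l) = 9 - (6 + l)*(1 + l + 2*D))
K(y) = y + y² (K(y) = y² + y = y + y²)
g(R) = 3/(20 + R) (g(R) = 3/(R - 5*(1 - 5)) = 3/(R - 5*(-4)) = 3/(R + 20) = 3/(20 + R))
1/g(X(-1, 2)) = 1/(3/(20 + (3 - 1*2² - 12*(-1) - 7*2 - 2*(-1)*2))) = 1/(3/(20 + (3 - 1*4 + 12 - 14 + 4))) = 1/(3/(20 + (3 - 4 + 12 - 14 + 4))) = 1/(3/(20 + 1)) = 1/(3/21) = 1/(3*(1/21)) = 1/(⅐) = 7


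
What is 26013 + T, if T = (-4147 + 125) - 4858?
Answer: 17133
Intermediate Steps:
T = -8880 (T = -4022 - 4858 = -8880)
26013 + T = 26013 - 8880 = 17133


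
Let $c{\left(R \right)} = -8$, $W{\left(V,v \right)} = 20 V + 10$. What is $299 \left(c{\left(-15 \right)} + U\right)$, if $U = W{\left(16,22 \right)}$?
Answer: $96278$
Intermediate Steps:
$W{\left(V,v \right)} = 10 + 20 V$
$U = 330$ ($U = 10 + 20 \cdot 16 = 10 + 320 = 330$)
$299 \left(c{\left(-15 \right)} + U\right) = 299 \left(-8 + 330\right) = 299 \cdot 322 = 96278$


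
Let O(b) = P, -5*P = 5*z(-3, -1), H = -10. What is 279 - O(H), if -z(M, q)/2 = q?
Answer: 281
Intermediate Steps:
z(M, q) = -2*q
P = -2 (P = -(-2)*(-1) = -2 ≈ -2.0000)
O(b) = -2
279 - O(H) = 279 - 1*(-2) = 279 + 2 = 281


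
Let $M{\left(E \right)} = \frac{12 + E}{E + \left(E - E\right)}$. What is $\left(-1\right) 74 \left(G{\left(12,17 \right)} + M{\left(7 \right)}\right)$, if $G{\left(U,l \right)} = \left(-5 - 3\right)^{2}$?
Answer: $- \frac{34558}{7} \approx -4936.9$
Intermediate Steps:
$M{\left(E \right)} = \frac{12 + E}{E}$ ($M{\left(E \right)} = \frac{12 + E}{E + 0} = \frac{12 + E}{E}$)
$G{\left(U,l \right)} = 64$ ($G{\left(U,l \right)} = \left(-8\right)^{2} = 64$)
$\left(-1\right) 74 \left(G{\left(12,17 \right)} + M{\left(7 \right)}\right) = \left(-1\right) 74 \left(64 + \frac{12 + 7}{7}\right) = - 74 \left(64 + \frac{1}{7} \cdot 19\right) = - 74 \left(64 + \frac{19}{7}\right) = \left(-74\right) \frac{467}{7} = - \frac{34558}{7}$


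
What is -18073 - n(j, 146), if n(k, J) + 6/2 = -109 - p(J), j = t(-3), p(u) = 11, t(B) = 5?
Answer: -17950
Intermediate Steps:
j = 5
n(k, J) = -123 (n(k, J) = -3 + (-109 - 1*11) = -3 + (-109 - 11) = -3 - 120 = -123)
-18073 - n(j, 146) = -18073 - 1*(-123) = -18073 + 123 = -17950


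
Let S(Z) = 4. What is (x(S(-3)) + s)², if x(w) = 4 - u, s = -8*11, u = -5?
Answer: 6241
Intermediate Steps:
s = -88
x(w) = 9 (x(w) = 4 - 1*(-5) = 4 + 5 = 9)
(x(S(-3)) + s)² = (9 - 88)² = (-79)² = 6241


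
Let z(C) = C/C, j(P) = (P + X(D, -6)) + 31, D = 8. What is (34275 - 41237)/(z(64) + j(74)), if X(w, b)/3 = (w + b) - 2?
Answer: -3481/53 ≈ -65.679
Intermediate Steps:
X(w, b) = -6 + 3*b + 3*w (X(w, b) = 3*((w + b) - 2) = 3*((b + w) - 2) = 3*(-2 + b + w) = -6 + 3*b + 3*w)
j(P) = 31 + P (j(P) = (P + (-6 + 3*(-6) + 3*8)) + 31 = (P + (-6 - 18 + 24)) + 31 = (P + 0) + 31 = P + 31 = 31 + P)
z(C) = 1
(34275 - 41237)/(z(64) + j(74)) = (34275 - 41237)/(1 + (31 + 74)) = -6962/(1 + 105) = -6962/106 = -6962*1/106 = -3481/53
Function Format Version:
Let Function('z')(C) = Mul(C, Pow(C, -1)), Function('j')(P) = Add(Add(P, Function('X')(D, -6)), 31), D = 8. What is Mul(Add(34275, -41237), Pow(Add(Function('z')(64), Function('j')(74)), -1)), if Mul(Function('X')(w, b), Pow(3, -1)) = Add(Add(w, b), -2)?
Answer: Rational(-3481, 53) ≈ -65.679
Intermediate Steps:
Function('X')(w, b) = Add(-6, Mul(3, b), Mul(3, w)) (Function('X')(w, b) = Mul(3, Add(Add(w, b), -2)) = Mul(3, Add(Add(b, w), -2)) = Mul(3, Add(-2, b, w)) = Add(-6, Mul(3, b), Mul(3, w)))
Function('j')(P) = Add(31, P) (Function('j')(P) = Add(Add(P, Add(-6, Mul(3, -6), Mul(3, 8))), 31) = Add(Add(P, Add(-6, -18, 24)), 31) = Add(Add(P, 0), 31) = Add(P, 31) = Add(31, P))
Function('z')(C) = 1
Mul(Add(34275, -41237), Pow(Add(Function('z')(64), Function('j')(74)), -1)) = Mul(Add(34275, -41237), Pow(Add(1, Add(31, 74)), -1)) = Mul(-6962, Pow(Add(1, 105), -1)) = Mul(-6962, Pow(106, -1)) = Mul(-6962, Rational(1, 106)) = Rational(-3481, 53)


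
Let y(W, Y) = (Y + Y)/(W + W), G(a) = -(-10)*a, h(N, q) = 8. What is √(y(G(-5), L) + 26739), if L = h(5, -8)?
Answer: √668471/5 ≈ 163.52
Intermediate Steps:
L = 8
G(a) = 10*a
y(W, Y) = Y/W (y(W, Y) = (2*Y)/((2*W)) = (2*Y)*(1/(2*W)) = Y/W)
√(y(G(-5), L) + 26739) = √(8/((10*(-5))) + 26739) = √(8/(-50) + 26739) = √(8*(-1/50) + 26739) = √(-4/25 + 26739) = √(668471/25) = √668471/5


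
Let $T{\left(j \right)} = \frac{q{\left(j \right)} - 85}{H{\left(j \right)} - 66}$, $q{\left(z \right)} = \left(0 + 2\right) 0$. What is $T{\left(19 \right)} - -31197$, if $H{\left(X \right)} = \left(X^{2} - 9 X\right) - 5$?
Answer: $\frac{218374}{7} \approx 31196.0$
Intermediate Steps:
$H{\left(X \right)} = -5 + X^{2} - 9 X$
$q{\left(z \right)} = 0$ ($q{\left(z \right)} = 2 \cdot 0 = 0$)
$T{\left(j \right)} = - \frac{85}{-71 + j^{2} - 9 j}$ ($T{\left(j \right)} = \frac{0 - 85}{\left(-5 + j^{2} - 9 j\right) - 66} = - \frac{85}{-71 + j^{2} - 9 j}$)
$T{\left(19 \right)} - -31197 = \frac{85}{71 - 19^{2} + 9 \cdot 19} - -31197 = \frac{85}{71 - 361 + 171} + 31197 = \frac{85}{-119} + 31197 = 85 \left(- \frac{1}{119}\right) + 31197 = - \frac{5}{7} + 31197 = \frac{218374}{7}$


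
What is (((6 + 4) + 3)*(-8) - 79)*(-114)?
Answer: 20862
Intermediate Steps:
(((6 + 4) + 3)*(-8) - 79)*(-114) = ((10 + 3)*(-8) - 79)*(-114) = (13*(-8) - 79)*(-114) = (-104 - 79)*(-114) = -183*(-114) = 20862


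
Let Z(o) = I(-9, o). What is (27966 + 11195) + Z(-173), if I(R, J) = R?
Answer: 39152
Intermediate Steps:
Z(o) = -9
(27966 + 11195) + Z(-173) = (27966 + 11195) - 9 = 39161 - 9 = 39152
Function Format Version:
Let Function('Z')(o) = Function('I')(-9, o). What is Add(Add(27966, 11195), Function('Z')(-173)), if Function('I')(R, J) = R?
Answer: 39152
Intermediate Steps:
Function('Z')(o) = -9
Add(Add(27966, 11195), Function('Z')(-173)) = Add(Add(27966, 11195), -9) = Add(39161, -9) = 39152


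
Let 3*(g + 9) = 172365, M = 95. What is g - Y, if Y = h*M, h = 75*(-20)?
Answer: 199946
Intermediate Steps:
h = -1500
Y = -142500 (Y = -1500*95 = -142500)
g = 57446 (g = -9 + (1/3)*172365 = -9 + 57455 = 57446)
g - Y = 57446 - 1*(-142500) = 57446 + 142500 = 199946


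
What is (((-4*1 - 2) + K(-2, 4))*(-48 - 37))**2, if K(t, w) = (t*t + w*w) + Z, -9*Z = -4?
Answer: 122102500/81 ≈ 1.5074e+6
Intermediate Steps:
Z = 4/9 (Z = -1/9*(-4) = 4/9 ≈ 0.44444)
K(t, w) = 4/9 + t**2 + w**2 (K(t, w) = (t*t + w*w) + 4/9 = (t**2 + w**2) + 4/9 = 4/9 + t**2 + w**2)
(((-4*1 - 2) + K(-2, 4))*(-48 - 37))**2 = (((-4*1 - 2) + (4/9 + (-2)**2 + 4**2))*(-48 - 37))**2 = (((-4 - 2) + (4/9 + 4 + 16))*(-85))**2 = ((-6 + 184/9)*(-85))**2 = ((130/9)*(-85))**2 = (-11050/9)**2 = 122102500/81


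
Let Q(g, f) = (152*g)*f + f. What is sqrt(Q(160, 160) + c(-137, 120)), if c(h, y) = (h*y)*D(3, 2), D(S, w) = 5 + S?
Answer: 12*sqrt(26110) ≈ 1939.0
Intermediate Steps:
Q(g, f) = f + 152*f*g (Q(g, f) = 152*f*g + f = f + 152*f*g)
c(h, y) = 8*h*y (c(h, y) = (h*y)*(5 + 3) = (h*y)*8 = 8*h*y)
sqrt(Q(160, 160) + c(-137, 120)) = sqrt(160*(1 + 152*160) + 8*(-137)*120) = sqrt(160*(1 + 24320) - 131520) = sqrt(160*24321 - 131520) = sqrt(3891360 - 131520) = sqrt(3759840) = 12*sqrt(26110)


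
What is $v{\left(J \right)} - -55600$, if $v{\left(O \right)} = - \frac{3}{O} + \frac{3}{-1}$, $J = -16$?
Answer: $\frac{889555}{16} \approx 55597.0$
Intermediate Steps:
$v{\left(O \right)} = -3 - \frac{3}{O}$ ($v{\left(O \right)} = - \frac{3}{O} + 3 \left(-1\right) = - \frac{3}{O} - 3 = -3 - \frac{3}{O}$)
$v{\left(J \right)} - -55600 = \left(-3 - \frac{3}{-16}\right) - -55600 = \left(-3 - - \frac{3}{16}\right) + 55600 = \left(-3 + \frac{3}{16}\right) + 55600 = - \frac{45}{16} + 55600 = \frac{889555}{16}$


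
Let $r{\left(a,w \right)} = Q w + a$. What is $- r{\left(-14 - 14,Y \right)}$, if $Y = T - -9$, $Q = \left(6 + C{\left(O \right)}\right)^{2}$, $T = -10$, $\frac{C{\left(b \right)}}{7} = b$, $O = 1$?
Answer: $197$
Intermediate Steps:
$C{\left(b \right)} = 7 b$
$Q = 169$ ($Q = \left(6 + 7 \cdot 1\right)^{2} = \left(6 + 7\right)^{2} = 13^{2} = 169$)
$Y = -1$ ($Y = -10 - -9 = -10 + 9 = -1$)
$r{\left(a,w \right)} = a + 169 w$ ($r{\left(a,w \right)} = 169 w + a = a + 169 w$)
$- r{\left(-14 - 14,Y \right)} = - (\left(-14 - 14\right) + 169 \left(-1\right)) = - (\left(-14 - 14\right) - 169) = - (-28 - 169) = \left(-1\right) \left(-197\right) = 197$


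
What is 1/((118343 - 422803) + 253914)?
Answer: -1/50546 ≈ -1.9784e-5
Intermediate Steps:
1/((118343 - 422803) + 253914) = 1/(-304460 + 253914) = 1/(-50546) = -1/50546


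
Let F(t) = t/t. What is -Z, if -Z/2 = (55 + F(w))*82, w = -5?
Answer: 9184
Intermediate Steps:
F(t) = 1
Z = -9184 (Z = -2*(55 + 1)*82 = -112*82 = -2*4592 = -9184)
-Z = -1*(-9184) = 9184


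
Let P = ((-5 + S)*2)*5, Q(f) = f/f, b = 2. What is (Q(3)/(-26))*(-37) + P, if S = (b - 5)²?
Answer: 1077/26 ≈ 41.423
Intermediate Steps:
S = 9 (S = (2 - 5)² = (-3)² = 9)
Q(f) = 1
P = 40 (P = ((-5 + 9)*2)*5 = (4*2)*5 = 8*5 = 40)
(Q(3)/(-26))*(-37) + P = (1/(-26))*(-37) + 40 = (1*(-1/26))*(-37) + 40 = -1/26*(-37) + 40 = 37/26 + 40 = 1077/26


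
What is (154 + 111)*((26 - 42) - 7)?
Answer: -6095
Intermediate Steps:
(154 + 111)*((26 - 42) - 7) = 265*(-16 - 7) = 265*(-23) = -6095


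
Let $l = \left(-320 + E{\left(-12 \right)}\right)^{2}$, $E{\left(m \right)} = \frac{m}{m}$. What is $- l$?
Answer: $-101761$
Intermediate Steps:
$E{\left(m \right)} = 1$
$l = 101761$ ($l = \left(-320 + 1\right)^{2} = \left(-319\right)^{2} = 101761$)
$- l = \left(-1\right) 101761 = -101761$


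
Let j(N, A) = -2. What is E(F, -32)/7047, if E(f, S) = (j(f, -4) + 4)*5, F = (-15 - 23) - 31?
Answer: 10/7047 ≈ 0.0014190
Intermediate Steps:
F = -69 (F = -38 - 31 = -69)
E(f, S) = 10 (E(f, S) = (-2 + 4)*5 = 2*5 = 10)
E(F, -32)/7047 = 10/7047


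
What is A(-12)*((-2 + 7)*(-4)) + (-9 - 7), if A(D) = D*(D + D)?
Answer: -5776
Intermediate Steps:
A(D) = 2*D² (A(D) = D*(2*D) = 2*D²)
A(-12)*((-2 + 7)*(-4)) + (-9 - 7) = (2*(-12)²)*((-2 + 7)*(-4)) + (-9 - 7) = (2*144)*(5*(-4)) - 16 = 288*(-20) - 16 = -5760 - 16 = -5776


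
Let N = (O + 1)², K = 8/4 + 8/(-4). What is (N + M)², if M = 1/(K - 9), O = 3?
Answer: 20449/81 ≈ 252.46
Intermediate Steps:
K = 0 (K = 8*(¼) + 8*(-¼) = 2 - 2 = 0)
N = 16 (N = (3 + 1)² = 4² = 16)
M = -⅑ (M = 1/(0 - 9) = 1/(-9) = -⅑ ≈ -0.11111)
(N + M)² = (16 - ⅑)² = (143/9)² = 20449/81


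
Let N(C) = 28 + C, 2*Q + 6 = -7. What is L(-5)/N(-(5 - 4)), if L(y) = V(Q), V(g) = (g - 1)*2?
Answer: -5/9 ≈ -0.55556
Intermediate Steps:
Q = -13/2 (Q = -3 + (1/2)*(-7) = -3 - 7/2 = -13/2 ≈ -6.5000)
V(g) = -2 + 2*g (V(g) = (-1 + g)*2 = -2 + 2*g)
L(y) = -15 (L(y) = -2 + 2*(-13/2) = -2 - 13 = -15)
L(-5)/N(-(5 - 4)) = -15/(28 - (5 - 4)) = -15/(28 - 1*1) = -15/(28 - 1) = -15/27 = -15*1/27 = -5/9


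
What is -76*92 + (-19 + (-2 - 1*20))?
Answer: -7033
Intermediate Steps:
-76*92 + (-19 + (-2 - 1*20)) = -6992 + (-19 + (-2 - 20)) = -6992 + (-19 - 22) = -6992 - 41 = -7033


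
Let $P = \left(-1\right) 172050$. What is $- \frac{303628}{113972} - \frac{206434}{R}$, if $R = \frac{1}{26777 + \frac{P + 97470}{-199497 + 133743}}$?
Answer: $- \frac{1726118658986777039}{312254787} \approx -5.5279 \cdot 10^{9}$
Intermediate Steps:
$P = -172050$
$R = \frac{10959}{293461573}$ ($R = \frac{1}{26777 + \frac{-172050 + 97470}{-199497 + 133743}} = \frac{1}{26777 - \frac{74580}{-65754}} = \frac{1}{26777 - - \frac{12430}{10959}} = \frac{1}{26777 + \frac{12430}{10959}} = \frac{1}{\frac{293461573}{10959}} = \frac{10959}{293461573} \approx 3.7344 \cdot 10^{-5}$)
$- \frac{303628}{113972} - \frac{206434}{R} = - \frac{303628}{113972} - \frac{206434}{\frac{10959}{293461573}} = \left(-303628\right) \frac{1}{113972} - \frac{60580446360682}{10959} = - \frac{75907}{28493} - \frac{60580446360682}{10959} = - \frac{1726118658986777039}{312254787}$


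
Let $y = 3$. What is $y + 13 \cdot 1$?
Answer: $16$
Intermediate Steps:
$y + 13 \cdot 1 = 3 + 13 \cdot 1 = 3 + 13 = 16$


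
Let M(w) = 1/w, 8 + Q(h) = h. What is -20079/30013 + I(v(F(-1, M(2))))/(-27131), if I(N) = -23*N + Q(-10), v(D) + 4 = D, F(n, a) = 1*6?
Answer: -542842517/814282703 ≈ -0.66665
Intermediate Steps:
Q(h) = -8 + h
F(n, a) = 6
v(D) = -4 + D
I(N) = -18 - 23*N (I(N) = -23*N + (-8 - 10) = -23*N - 18 = -18 - 23*N)
-20079/30013 + I(v(F(-1, M(2))))/(-27131) = -20079/30013 + (-18 - 23*(-4 + 6))/(-27131) = -20079*1/30013 + (-18 - 23*2)*(-1/27131) = -20079/30013 + (-18 - 46)*(-1/27131) = -20079/30013 - 64*(-1/27131) = -20079/30013 + 64/27131 = -542842517/814282703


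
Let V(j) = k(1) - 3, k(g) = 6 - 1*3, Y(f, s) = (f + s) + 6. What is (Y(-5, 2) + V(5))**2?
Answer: 9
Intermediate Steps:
Y(f, s) = 6 + f + s
k(g) = 3 (k(g) = 6 - 3 = 3)
V(j) = 0 (V(j) = 3 - 3 = 0)
(Y(-5, 2) + V(5))**2 = ((6 - 5 + 2) + 0)**2 = (3 + 0)**2 = 3**2 = 9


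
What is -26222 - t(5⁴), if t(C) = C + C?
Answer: -27472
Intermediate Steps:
t(C) = 2*C
-26222 - t(5⁴) = -26222 - 2*5⁴ = -26222 - 2*625 = -26222 - 1*1250 = -26222 - 1250 = -27472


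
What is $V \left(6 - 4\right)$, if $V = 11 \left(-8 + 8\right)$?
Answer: $0$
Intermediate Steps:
$V = 0$ ($V = 11 \cdot 0 = 0$)
$V \left(6 - 4\right) = 0 \left(6 - 4\right) = 0 \cdot 2 = 0$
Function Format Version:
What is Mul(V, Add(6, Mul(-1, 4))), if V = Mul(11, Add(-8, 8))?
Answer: 0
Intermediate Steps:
V = 0 (V = Mul(11, 0) = 0)
Mul(V, Add(6, Mul(-1, 4))) = Mul(0, Add(6, Mul(-1, 4))) = Mul(0, Add(6, -4)) = Mul(0, 2) = 0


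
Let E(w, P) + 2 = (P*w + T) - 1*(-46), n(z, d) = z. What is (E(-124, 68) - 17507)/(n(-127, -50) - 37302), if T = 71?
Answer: 25824/37429 ≈ 0.68995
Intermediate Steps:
E(w, P) = 115 + P*w (E(w, P) = -2 + ((P*w + 71) - 1*(-46)) = -2 + ((71 + P*w) + 46) = -2 + (117 + P*w) = 115 + P*w)
(E(-124, 68) - 17507)/(n(-127, -50) - 37302) = ((115 + 68*(-124)) - 17507)/(-127 - 37302) = ((115 - 8432) - 17507)/(-37429) = (-8317 - 17507)*(-1/37429) = -25824*(-1/37429) = 25824/37429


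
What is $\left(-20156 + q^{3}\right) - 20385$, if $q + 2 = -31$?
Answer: $-76478$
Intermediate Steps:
$q = -33$ ($q = -2 - 31 = -33$)
$\left(-20156 + q^{3}\right) - 20385 = \left(-20156 + \left(-33\right)^{3}\right) - 20385 = \left(-20156 - 35937\right) - 20385 = -56093 - 20385 = -76478$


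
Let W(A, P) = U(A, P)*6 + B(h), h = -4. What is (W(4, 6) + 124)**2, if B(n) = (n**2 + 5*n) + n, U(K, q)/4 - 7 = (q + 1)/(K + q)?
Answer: 2262016/25 ≈ 90481.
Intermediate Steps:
U(K, q) = 28 + 4*(1 + q)/(K + q) (U(K, q) = 28 + 4*((q + 1)/(K + q)) = 28 + 4*((1 + q)/(K + q)) = 28 + 4*(1 + q)/(K + q))
B(n) = n**2 + 6*n
W(A, P) = -8 + 24*(1 + 7*A + 8*P)/(A + P) (W(A, P) = (4*(1 + 7*A + 8*P)/(A + P))*6 - 4*(6 - 4) = 24*(1 + 7*A + 8*P)/(A + P) - 4*2 = 24*(1 + 7*A + 8*P)/(A + P) - 8 = -8 + 24*(1 + 7*A + 8*P)/(A + P))
(W(4, 6) + 124)**2 = (8*(3 + 20*4 + 23*6)/(4 + 6) + 124)**2 = (8*(3 + 80 + 138)/10 + 124)**2 = (8*(1/10)*221 + 124)**2 = (884/5 + 124)**2 = (1504/5)**2 = 2262016/25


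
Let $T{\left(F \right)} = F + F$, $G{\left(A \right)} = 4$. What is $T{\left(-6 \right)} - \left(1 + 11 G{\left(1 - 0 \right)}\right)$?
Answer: $-57$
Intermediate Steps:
$T{\left(F \right)} = 2 F$
$T{\left(-6 \right)} - \left(1 + 11 G{\left(1 - 0 \right)}\right) = 2 \left(-6\right) + \left(\left(1 - 2\right) - 44\right) = -12 - 45 = -57$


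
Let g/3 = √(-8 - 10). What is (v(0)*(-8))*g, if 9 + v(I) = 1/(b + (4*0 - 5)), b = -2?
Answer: 4608*I*√2/7 ≈ 930.96*I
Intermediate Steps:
g = 9*I*√2 (g = 3*√(-8 - 10) = 3*√(-18) = 3*(3*I*√2) = 9*I*√2 ≈ 12.728*I)
v(I) = -64/7 (v(I) = -9 + 1/(-2 + (4*0 - 5)) = -9 + 1/(-2 + (0 - 5)) = -9 + 1/(-2 - 5) = -9 + 1/(-7) = -9 - ⅐ = -64/7)
(v(0)*(-8))*g = (-64/7*(-8))*(9*I*√2) = 512*(9*I*√2)/7 = 4608*I*√2/7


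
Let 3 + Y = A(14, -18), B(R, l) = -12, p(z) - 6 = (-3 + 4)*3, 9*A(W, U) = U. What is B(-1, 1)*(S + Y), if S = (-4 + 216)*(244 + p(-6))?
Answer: -643572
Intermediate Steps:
A(W, U) = U/9
p(z) = 9 (p(z) = 6 + (-3 + 4)*3 = 6 + 1*3 = 6 + 3 = 9)
S = 53636 (S = (-4 + 216)*(244 + 9) = 212*253 = 53636)
Y = -5 (Y = -3 + (⅑)*(-18) = -3 - 2 = -5)
B(-1, 1)*(S + Y) = -12*(53636 - 5) = -12*53631 = -643572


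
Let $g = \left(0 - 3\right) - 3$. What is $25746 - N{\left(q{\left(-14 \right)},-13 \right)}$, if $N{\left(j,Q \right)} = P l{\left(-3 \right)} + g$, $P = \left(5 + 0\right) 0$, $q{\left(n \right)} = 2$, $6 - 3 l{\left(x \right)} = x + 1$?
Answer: $25752$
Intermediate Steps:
$l{\left(x \right)} = \frac{5}{3} - \frac{x}{3}$ ($l{\left(x \right)} = 2 - \frac{x + 1}{3} = 2 - \frac{1 + x}{3} = 2 - \left(\frac{1}{3} + \frac{x}{3}\right) = \frac{5}{3} - \frac{x}{3}$)
$P = 0$ ($P = 5 \cdot 0 = 0$)
$g = -6$ ($g = -3 - 3 = -6$)
$N{\left(j,Q \right)} = -6$ ($N{\left(j,Q \right)} = 0 \left(\frac{5}{3} - -1\right) - 6 = 0 \left(\frac{5}{3} + 1\right) - 6 = 0 \cdot \frac{8}{3} - 6 = 0 - 6 = -6$)
$25746 - N{\left(q{\left(-14 \right)},-13 \right)} = 25746 - -6 = 25746 + 6 = 25752$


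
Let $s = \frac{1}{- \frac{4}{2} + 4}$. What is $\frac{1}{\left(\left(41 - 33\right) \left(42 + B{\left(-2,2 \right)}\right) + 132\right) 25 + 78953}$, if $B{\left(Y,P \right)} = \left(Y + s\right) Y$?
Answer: $\frac{1}{91253} \approx 1.0959 \cdot 10^{-5}$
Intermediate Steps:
$s = \frac{1}{2}$ ($s = \frac{1}{\left(-4\right) \frac{1}{2} + 4} = \frac{1}{-2 + 4} = \frac{1}{2} \approx 0.5$)
$B{\left(Y,P \right)} = Y \left(\frac{1}{2} + Y\right)$ ($B{\left(Y,P \right)} = \left(Y + \frac{1}{2}\right) Y = \left(\frac{1}{2} + Y\right) Y = Y \left(\frac{1}{2} + Y\right)$)
$\frac{1}{\left(\left(41 - 33\right) \left(42 + B{\left(-2,2 \right)}\right) + 132\right) 25 + 78953} = \frac{1}{\left(\left(41 - 33\right) \left(42 - 2 \left(\frac{1}{2} - 2\right)\right) + 132\right) 25 + 78953} = \frac{1}{\left(8 \left(42 - -3\right) + 132\right) 25 + 78953} = \frac{1}{\left(8 \left(42 + 3\right) + 132\right) 25 + 78953} = \frac{1}{\left(8 \cdot 45 + 132\right) 25 + 78953} = \frac{1}{\left(360 + 132\right) 25 + 78953} = \frac{1}{492 \cdot 25 + 78953} = \frac{1}{12300 + 78953} = \frac{1}{91253}$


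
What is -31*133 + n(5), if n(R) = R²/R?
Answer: -4118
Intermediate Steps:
n(R) = R
-31*133 + n(5) = -31*133 + 5 = -4123 + 5 = -4118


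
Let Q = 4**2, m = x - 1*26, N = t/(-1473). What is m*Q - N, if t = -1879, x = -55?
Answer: -1910887/1473 ≈ -1297.3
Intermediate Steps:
N = 1879/1473 (N = -1879/(-1473) = -1879*(-1/1473) = 1879/1473 ≈ 1.2756)
m = -81 (m = -55 - 1*26 = -55 - 26 = -81)
Q = 16
m*Q - N = -81*16 - 1*1879/1473 = -1296 - 1879/1473 = -1910887/1473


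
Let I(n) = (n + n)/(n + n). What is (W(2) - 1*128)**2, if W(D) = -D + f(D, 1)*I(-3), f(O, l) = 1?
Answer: 16641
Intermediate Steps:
I(n) = 1 (I(n) = (2*n)/((2*n)) = (2*n)*(1/(2*n)) = 1)
W(D) = 1 - D (W(D) = -D + 1*1 = -D + 1 = 1 - D)
(W(2) - 1*128)**2 = ((1 - 1*2) - 1*128)**2 = ((1 - 2) - 128)**2 = (-1 - 128)**2 = (-129)**2 = 16641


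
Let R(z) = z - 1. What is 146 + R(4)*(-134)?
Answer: -256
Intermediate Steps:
R(z) = -1 + z
146 + R(4)*(-134) = 146 + (-1 + 4)*(-134) = 146 + 3*(-134) = 146 - 402 = -256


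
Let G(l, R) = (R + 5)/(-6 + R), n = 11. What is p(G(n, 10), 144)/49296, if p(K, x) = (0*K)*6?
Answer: 0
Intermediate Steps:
G(l, R) = (5 + R)/(-6 + R)
p(K, x) = 0 (p(K, x) = 0*6 = 0)
p(G(n, 10), 144)/49296 = 0/49296 = 0*(1/49296) = 0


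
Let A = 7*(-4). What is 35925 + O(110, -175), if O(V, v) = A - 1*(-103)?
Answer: 36000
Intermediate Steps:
A = -28
O(V, v) = 75 (O(V, v) = -28 - 1*(-103) = -28 + 103 = 75)
35925 + O(110, -175) = 35925 + 75 = 36000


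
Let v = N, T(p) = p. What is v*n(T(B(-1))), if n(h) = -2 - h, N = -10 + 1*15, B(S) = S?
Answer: -5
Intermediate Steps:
N = 5 (N = -10 + 15 = 5)
v = 5
v*n(T(B(-1))) = 5*(-2 - 1*(-1)) = 5*(-2 + 1) = 5*(-1) = -5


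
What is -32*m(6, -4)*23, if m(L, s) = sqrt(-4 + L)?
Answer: -736*sqrt(2) ≈ -1040.9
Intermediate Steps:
-32*m(6, -4)*23 = -32*sqrt(-4 + 6)*23 = -32*sqrt(2)*23 = -736*sqrt(2)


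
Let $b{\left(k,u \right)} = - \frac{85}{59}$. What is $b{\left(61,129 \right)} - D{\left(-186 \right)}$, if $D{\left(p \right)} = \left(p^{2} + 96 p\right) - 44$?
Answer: $- \frac{985149}{59} \approx -16697.0$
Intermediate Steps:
$D{\left(p \right)} = -44 + p^{2} + 96 p$
$b{\left(k,u \right)} = - \frac{85}{59}$ ($b{\left(k,u \right)} = \left(-85\right) \frac{1}{59} = - \frac{85}{59}$)
$b{\left(61,129 \right)} - D{\left(-186 \right)} = - \frac{85}{59} - \left(-44 + \left(-186\right)^{2} + 96 \left(-186\right)\right) = - \frac{85}{59} - \left(-44 + 34596 - 17856\right) = - \frac{85}{59} - 16696 = - \frac{985149}{59}$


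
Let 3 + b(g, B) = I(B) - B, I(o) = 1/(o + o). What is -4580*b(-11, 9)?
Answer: 492350/9 ≈ 54706.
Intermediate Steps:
I(o) = 1/(2*o)
b(g, B) = -3 + 1/(2*B) - B (b(g, B) = -3 + (1/(2*B) - B) = -3 + 1/(2*B) - B)
-4580*b(-11, 9) = -4580*(-3 + (1/2)/9 - 1*9) = -4580*(-3 + (1/2)*(1/9) - 9) = -4580*(-3 + 1/18 - 9) = -4580*(-215/18) = 492350/9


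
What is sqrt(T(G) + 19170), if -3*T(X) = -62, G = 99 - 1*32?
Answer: 2*sqrt(43179)/3 ≈ 138.53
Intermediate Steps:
G = 67 (G = 99 - 32 = 67)
T(X) = 62/3 (T(X) = -1/3*(-62) = 62/3)
sqrt(T(G) + 19170) = sqrt(62/3 + 19170) = sqrt(57572/3) = 2*sqrt(43179)/3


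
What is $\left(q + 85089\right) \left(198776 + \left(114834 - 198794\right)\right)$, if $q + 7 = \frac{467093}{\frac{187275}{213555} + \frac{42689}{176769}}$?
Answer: $\frac{81232133818604508480}{1407362129} \approx 5.7719 \cdot 10^{10}$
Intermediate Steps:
$q = \frac{1175494684484723}{2814724258}$ ($q = -7 + \frac{467093}{\frac{187275}{213555} + \frac{42689}{176769}} = -7 + \frac{467093}{187275 \cdot \frac{1}{213555} + 42689 \cdot \frac{1}{176769}} = -7 + \frac{467093}{\frac{12485}{14237} + \frac{42689}{176769}} = -7 + \frac{467093}{\frac{2814724258}{2516660253}} = -7 + 467093 \cdot \frac{2516660253}{2814724258} = -7 + \frac{1175514387554529}{2814724258} = \frac{1175494684484723}{2814724258} \approx 4.1762 \cdot 10^{5}$)
$\left(q + 85089\right) \left(198776 + \left(114834 - 198794\right)\right) = \left(\frac{1175494684484723}{2814724258} + 85089\right) \left(198776 + \left(114834 - 198794\right)\right) = \frac{1414996756873685 \left(198776 + \left(114834 - 198794\right)\right)}{2814724258} = \frac{1414996756873685 \left(198776 - 83960\right)}{2814724258} = \frac{1414996756873685}{2814724258} \cdot 114816 = \frac{81232133818604508480}{1407362129}$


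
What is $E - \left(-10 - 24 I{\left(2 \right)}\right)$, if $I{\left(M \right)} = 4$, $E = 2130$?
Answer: $2236$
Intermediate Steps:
$E - \left(-10 - 24 I{\left(2 \right)}\right) = 2130 - \left(-10 - 96\right) = 2130 - -106 = 2130 + 106 = 2236$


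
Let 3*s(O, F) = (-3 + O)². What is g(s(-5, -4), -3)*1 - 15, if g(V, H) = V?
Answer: 19/3 ≈ 6.3333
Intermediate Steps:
s(O, F) = (-3 + O)²/3
g(s(-5, -4), -3)*1 - 15 = ((-3 - 5)²/3)*1 - 15 = ((⅓)*(-8)²)*1 - 15 = ((⅓)*64)*1 - 15 = (64/3)*1 - 15 = 64/3 - 15 = 19/3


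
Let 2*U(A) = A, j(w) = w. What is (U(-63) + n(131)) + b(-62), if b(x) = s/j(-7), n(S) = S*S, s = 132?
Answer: 239549/14 ≈ 17111.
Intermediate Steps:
n(S) = S²
U(A) = A/2
b(x) = -132/7 (b(x) = 132/(-7) = 132*(-⅐) = -132/7)
(U(-63) + n(131)) + b(-62) = ((½)*(-63) + 131²) - 132/7 = (-63/2 + 17161) - 132/7 = 34259/2 - 132/7 = 239549/14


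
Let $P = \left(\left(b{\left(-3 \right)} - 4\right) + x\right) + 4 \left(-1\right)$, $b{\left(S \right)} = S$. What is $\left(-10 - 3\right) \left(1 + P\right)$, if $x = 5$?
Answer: $65$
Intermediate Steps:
$P = -6$ ($P = \left(\left(-3 - 4\right) + 5\right) + 4 \left(-1\right) = \left(-7 + 5\right) - 4 = -2 - 4 = -6$)
$\left(-10 - 3\right) \left(1 + P\right) = \left(-10 - 3\right) \left(1 - 6\right) = \left(-13\right) \left(-5\right) = 65$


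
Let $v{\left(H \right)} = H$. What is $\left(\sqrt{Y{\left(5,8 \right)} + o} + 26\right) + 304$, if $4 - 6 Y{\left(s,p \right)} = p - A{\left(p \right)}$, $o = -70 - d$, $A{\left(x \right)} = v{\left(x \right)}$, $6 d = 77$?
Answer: $330 + \frac{i \sqrt{2958}}{6} \approx 330.0 + 9.0646 i$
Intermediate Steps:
$d = \frac{77}{6}$ ($d = \frac{1}{6} \cdot 77 = \frac{77}{6} \approx 12.833$)
$A{\left(x \right)} = x$
$o = - \frac{497}{6}$ ($o = -70 - \frac{77}{6} = - \frac{497}{6} \approx -82.833$)
$Y{\left(s,p \right)} = \frac{2}{3}$ ($Y{\left(s,p \right)} = \frac{2}{3} - \frac{p - p}{6} = \frac{2}{3} - 0 = \frac{2}{3} + 0 = \frac{2}{3}$)
$\left(\sqrt{Y{\left(5,8 \right)} + o} + 26\right) + 304 = \left(\sqrt{\frac{2}{3} - \frac{497}{6}} + 26\right) + 304 = \left(\sqrt{- \frac{493}{6}} + 26\right) + 304 = \left(\frac{i \sqrt{2958}}{6} + 26\right) + 304 = \left(26 + \frac{i \sqrt{2958}}{6}\right) + 304 = 330 + \frac{i \sqrt{2958}}{6}$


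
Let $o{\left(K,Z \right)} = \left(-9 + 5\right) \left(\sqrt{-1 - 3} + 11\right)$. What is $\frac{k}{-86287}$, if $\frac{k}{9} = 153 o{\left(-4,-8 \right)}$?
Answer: $\frac{60588}{86287} + \frac{11016 i}{86287} \approx 0.70217 + 0.12767 i$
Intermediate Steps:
$o{\left(K,Z \right)} = -44 - 8 i$ ($o{\left(K,Z \right)} = - 4 \left(\sqrt{-4} + 11\right) = - 4 \left(2 i + 11\right) = - 4 \left(11 + 2 i\right) = -44 - 8 i$)
$k = -60588 - 11016 i$ ($k = 9 \cdot 153 \left(-44 - 8 i\right) = 9 \left(-6732 - 1224 i\right) = -60588 - 11016 i \approx -60588.0 - 11016.0 i$)
$\frac{k}{-86287} = \frac{-60588 - 11016 i}{-86287} = \left(-60588 - 11016 i\right) \left(- \frac{1}{86287}\right) = \frac{60588}{86287} + \frac{11016 i}{86287}$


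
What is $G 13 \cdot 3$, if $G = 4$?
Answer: $156$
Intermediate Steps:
$G 13 \cdot 3 = 4 \cdot 13 \cdot 3 = 52 \cdot 3 = 156$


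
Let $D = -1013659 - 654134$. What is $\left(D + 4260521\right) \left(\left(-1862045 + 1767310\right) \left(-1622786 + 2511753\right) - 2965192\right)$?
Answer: $-218357617821570136$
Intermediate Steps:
$D = -1667793$
$\left(D + 4260521\right) \left(\left(-1862045 + 1767310\right) \left(-1622786 + 2511753\right) - 2965192\right) = \left(-1667793 + 4260521\right) \left(\left(-1862045 + 1767310\right) \left(-1622786 + 2511753\right) - 2965192\right) = 2592728 \left(\left(-94735\right) 888967 - 2965192\right) = 2592728 \left(-84216288745 - 2965192\right) = 2592728 \left(-84219253937\right) = -218357617821570136$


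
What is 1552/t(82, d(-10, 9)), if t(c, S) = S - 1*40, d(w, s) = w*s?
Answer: -776/65 ≈ -11.938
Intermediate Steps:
d(w, s) = s*w
t(c, S) = -40 + S (t(c, S) = S - 40 = -40 + S)
1552/t(82, d(-10, 9)) = 1552/(-40 + 9*(-10)) = 1552/(-40 - 90) = 1552/(-130) = 1552*(-1/130) = -776/65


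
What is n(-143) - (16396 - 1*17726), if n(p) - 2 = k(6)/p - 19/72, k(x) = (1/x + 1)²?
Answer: 13711457/10296 ≈ 1331.7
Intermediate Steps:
k(x) = (1 + 1/x)²
n(p) = 125/72 + 49/(36*p) (n(p) = 2 + (((1 + 6)²/6²)/p - 19/72) = 2 + (((1/36)*7²)/p - 19*1/72) = 2 + (((1/36)*49)/p - 19/72) = 2 + (49/(36*p) - 19/72) = 2 + (-19/72 + 49/(36*p)) = 125/72 + 49/(36*p))
n(-143) - (16396 - 1*17726) = (1/72)*(98 + 125*(-143))/(-143) - (16396 - 1*17726) = (1/72)*(-1/143)*(98 - 17875) - (16396 - 17726) = (1/72)*(-1/143)*(-17777) - 1*(-1330) = 17777/10296 + 1330 = 13711457/10296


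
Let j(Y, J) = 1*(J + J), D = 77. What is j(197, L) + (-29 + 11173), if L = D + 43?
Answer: 11384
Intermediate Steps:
L = 120 (L = 77 + 43 = 120)
j(Y, J) = 2*J (j(Y, J) = 1*(2*J) = 2*J)
j(197, L) + (-29 + 11173) = 2*120 + (-29 + 11173) = 240 + 11144 = 11384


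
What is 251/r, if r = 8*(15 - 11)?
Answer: 251/32 ≈ 7.8438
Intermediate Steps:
r = 32 (r = 8*4 = 32)
251/r = 251/32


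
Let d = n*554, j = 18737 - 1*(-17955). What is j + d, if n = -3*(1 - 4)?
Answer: 41678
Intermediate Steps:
j = 36692 (j = 18737 + 17955 = 36692)
n = 9 (n = -3*(-3) = 9)
d = 4986 (d = 9*554 = 4986)
j + d = 36692 + 4986 = 41678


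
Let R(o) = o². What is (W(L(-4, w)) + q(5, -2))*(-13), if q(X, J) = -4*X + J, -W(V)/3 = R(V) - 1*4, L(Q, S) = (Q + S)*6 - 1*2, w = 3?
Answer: 2626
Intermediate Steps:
L(Q, S) = -2 + 6*Q + 6*S (L(Q, S) = (6*Q + 6*S) - 2 = -2 + 6*Q + 6*S)
W(V) = 12 - 3*V² (W(V) = -3*(V² - 1*4) = -3*(V² - 4) = -3*(-4 + V²) = 12 - 3*V²)
q(X, J) = J - 4*X
(W(L(-4, w)) + q(5, -2))*(-13) = ((12 - 3*(-2 + 6*(-4) + 6*3)²) + (-2 - 4*5))*(-13) = ((12 - 3*(-2 - 24 + 18)²) + (-2 - 20))*(-13) = ((12 - 3*(-8)²) - 22)*(-13) = ((12 - 3*64) - 22)*(-13) = ((12 - 192) - 22)*(-13) = (-180 - 22)*(-13) = -202*(-13) = 2626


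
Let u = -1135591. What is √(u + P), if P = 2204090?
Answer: √1068499 ≈ 1033.7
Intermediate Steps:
√(u + P) = √(-1135591 + 2204090) = √1068499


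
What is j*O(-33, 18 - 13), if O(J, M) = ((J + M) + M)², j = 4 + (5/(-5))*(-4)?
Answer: 4232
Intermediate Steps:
j = 8 (j = 4 + (5*(-⅕))*(-4) = 4 - 1*(-4) = 4 + 4 = 8)
O(J, M) = (J + 2*M)²
j*O(-33, 18 - 13) = 8*(-33 + 2*(18 - 13))² = 8*(-33 + 2*5)² = 8*(-33 + 10)² = 8*(-23)² = 8*529 = 4232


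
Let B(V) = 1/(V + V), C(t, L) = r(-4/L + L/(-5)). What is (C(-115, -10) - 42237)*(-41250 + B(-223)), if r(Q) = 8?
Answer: 776908069729/446 ≈ 1.7419e+9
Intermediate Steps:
C(t, L) = 8
B(V) = 1/(2*V)
(C(-115, -10) - 42237)*(-41250 + B(-223)) = (8 - 42237)*(-41250 + (½)/(-223)) = -42229*(-41250 + (½)*(-1/223)) = -42229*(-41250 - 1/446) = -42229*(-18397501/446) = 776908069729/446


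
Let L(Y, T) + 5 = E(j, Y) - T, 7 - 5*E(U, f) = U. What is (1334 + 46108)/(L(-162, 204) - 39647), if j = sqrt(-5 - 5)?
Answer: -47269548330/39709728539 + 237210*I*sqrt(10)/39709728539 ≈ -1.1904 + 1.889e-5*I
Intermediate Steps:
j = I*sqrt(10) (j = sqrt(-10) = I*sqrt(10) ≈ 3.1623*I)
E(U, f) = 7/5 - U/5
L(Y, T) = -18/5 - T - I*sqrt(10)/5 (L(Y, T) = -5 + ((7/5 - I*sqrt(10)/5) - T) = -5 + (7/5 - T - I*sqrt(10)/5) = -18/5 - T - I*sqrt(10)/5)
(1334 + 46108)/(L(-162, 204) - 39647) = (1334 + 46108)/((-18/5 - 1*204 - I*sqrt(10)/5) - 39647) = 47442/((-18/5 - 204 - I*sqrt(10)/5) - 39647) = 47442/((-1038/5 - I*sqrt(10)/5) - 39647) = 47442/(-199273/5 - I*sqrt(10)/5)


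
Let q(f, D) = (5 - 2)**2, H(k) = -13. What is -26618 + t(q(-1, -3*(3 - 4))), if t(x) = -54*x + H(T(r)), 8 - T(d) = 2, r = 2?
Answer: -27117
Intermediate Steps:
T(d) = 6 (T(d) = 8 - 1*2 = 8 - 2 = 6)
q(f, D) = 9 (q(f, D) = 3**2 = 9)
t(x) = -13 - 54*x (t(x) = -54*x - 13 = -13 - 54*x)
-26618 + t(q(-1, -3*(3 - 4))) = -26618 + (-13 - 54*9) = -26618 + (-13 - 486) = -26618 - 499 = -27117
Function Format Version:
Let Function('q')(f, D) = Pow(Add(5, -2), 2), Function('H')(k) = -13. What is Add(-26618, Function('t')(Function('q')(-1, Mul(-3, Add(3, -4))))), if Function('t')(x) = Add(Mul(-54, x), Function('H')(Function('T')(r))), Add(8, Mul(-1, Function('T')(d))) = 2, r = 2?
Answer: -27117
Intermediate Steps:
Function('T')(d) = 6 (Function('T')(d) = Add(8, Mul(-1, 2)) = Add(8, -2) = 6)
Function('q')(f, D) = 9 (Function('q')(f, D) = Pow(3, 2) = 9)
Function('t')(x) = Add(-13, Mul(-54, x)) (Function('t')(x) = Add(Mul(-54, x), -13) = Add(-13, Mul(-54, x)))
Add(-26618, Function('t')(Function('q')(-1, Mul(-3, Add(3, -4))))) = Add(-26618, Add(-13, Mul(-54, 9))) = Add(-26618, Add(-13, -486)) = Add(-26618, -499) = -27117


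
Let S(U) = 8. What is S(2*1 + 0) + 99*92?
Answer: 9116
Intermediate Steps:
S(2*1 + 0) + 99*92 = 8 + 99*92 = 8 + 9108 = 9116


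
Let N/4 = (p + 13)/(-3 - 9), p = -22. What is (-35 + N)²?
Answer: 1024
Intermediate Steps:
N = 3 (N = 4*((-22 + 13)/(-3 - 9)) = 4*(-9/(-12)) = 4*(-9*(-1/12)) = 4*(¾) = 3)
(-35 + N)² = (-35 + 3)² = (-32)² = 1024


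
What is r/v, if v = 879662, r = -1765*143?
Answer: -252395/879662 ≈ -0.28692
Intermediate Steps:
r = -252395
r/v = -252395/879662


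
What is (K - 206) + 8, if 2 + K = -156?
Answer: -356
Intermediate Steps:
K = -158 (K = -2 - 156 = -158)
(K - 206) + 8 = (-158 - 206) + 8 = -364 + 8 = -356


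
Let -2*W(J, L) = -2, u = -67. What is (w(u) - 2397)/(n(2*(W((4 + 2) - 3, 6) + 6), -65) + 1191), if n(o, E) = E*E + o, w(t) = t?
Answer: -1232/2715 ≈ -0.45378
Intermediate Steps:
W(J, L) = 1 (W(J, L) = -½*(-2) = 1)
n(o, E) = o + E² (n(o, E) = E² + o = o + E²)
(w(u) - 2397)/(n(2*(W((4 + 2) - 3, 6) + 6), -65) + 1191) = (-67 - 2397)/((2*(1 + 6) + (-65)²) + 1191) = -2464/((2*7 + 4225) + 1191) = -2464/((14 + 4225) + 1191) = -2464/(4239 + 1191) = -2464/5430 = -2464*1/5430 = -1232/2715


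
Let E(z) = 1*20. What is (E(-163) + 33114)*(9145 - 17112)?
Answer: -263978578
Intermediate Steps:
E(z) = 20
(E(-163) + 33114)*(9145 - 17112) = (20 + 33114)*(9145 - 17112) = 33134*(-7967) = -263978578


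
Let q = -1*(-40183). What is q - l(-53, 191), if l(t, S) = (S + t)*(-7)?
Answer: 41149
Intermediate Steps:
l(t, S) = -7*S - 7*t
q = 40183
q - l(-53, 191) = 40183 - (-7*191 - 7*(-53)) = 40183 - (-1337 + 371) = 40183 - 1*(-966) = 40183 + 966 = 41149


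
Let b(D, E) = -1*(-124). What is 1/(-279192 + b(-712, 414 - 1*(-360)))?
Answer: -1/279068 ≈ -3.5834e-6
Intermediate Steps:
b(D, E) = 124
1/(-279192 + b(-712, 414 - 1*(-360))) = 1/(-279192 + 124) = 1/(-279068) = -1/279068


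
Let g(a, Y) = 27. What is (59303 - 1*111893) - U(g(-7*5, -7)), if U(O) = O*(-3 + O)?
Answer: -53238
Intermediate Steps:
(59303 - 1*111893) - U(g(-7*5, -7)) = (59303 - 1*111893) - 27*(-3 + 27) = (59303 - 111893) - 27*24 = -52590 - 1*648 = -52590 - 648 = -53238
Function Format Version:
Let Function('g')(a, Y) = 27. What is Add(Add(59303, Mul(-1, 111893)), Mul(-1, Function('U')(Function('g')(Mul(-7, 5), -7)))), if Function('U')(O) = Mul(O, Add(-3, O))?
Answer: -53238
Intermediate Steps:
Add(Add(59303, Mul(-1, 111893)), Mul(-1, Function('U')(Function('g')(Mul(-7, 5), -7)))) = Add(Add(59303, Mul(-1, 111893)), Mul(-1, Mul(27, Add(-3, 27)))) = Add(Add(59303, -111893), Mul(-1, Mul(27, 24))) = Add(-52590, Mul(-1, 648)) = Add(-52590, -648) = -53238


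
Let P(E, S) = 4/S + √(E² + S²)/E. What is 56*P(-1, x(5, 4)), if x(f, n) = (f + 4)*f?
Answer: 224/45 - 56*√2026 ≈ -2515.6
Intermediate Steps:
x(f, n) = f*(4 + f) (x(f, n) = (4 + f)*f = f*(4 + f))
P(E, S) = 4/S + √(E² + S²)/E
56*P(-1, x(5, 4)) = 56*(4/((5*(4 + 5))) + √((-1)² + (5*(4 + 5))²)/(-1)) = 56*(4/((5*9)) - √(1 + (5*9)²)) = 56*(4/45 - √(1 + 45²)) = 56*(4*(1/45) - √(1 + 2025)) = 56*(4/45 - √2026) = 224/45 - 56*√2026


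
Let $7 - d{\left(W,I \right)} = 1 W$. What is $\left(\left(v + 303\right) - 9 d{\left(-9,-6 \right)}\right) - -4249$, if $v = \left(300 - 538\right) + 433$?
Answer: $4603$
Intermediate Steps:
$d{\left(W,I \right)} = 7 - W$ ($d{\left(W,I \right)} = 7 - 1 W = 7 - W$)
$v = 195$ ($v = -238 + 433 = 195$)
$\left(\left(v + 303\right) - 9 d{\left(-9,-6 \right)}\right) - -4249 = \left(\left(195 + 303\right) - 9 \left(7 - -9\right)\right) - -4249 = \left(498 - 9 \left(7 + 9\right)\right) + 4249 = \left(498 - 144\right) + 4249 = 354 + 4249 = 4603$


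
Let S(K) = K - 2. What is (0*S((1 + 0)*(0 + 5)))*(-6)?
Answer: 0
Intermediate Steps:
S(K) = -2 + K
(0*S((1 + 0)*(0 + 5)))*(-6) = (0*(-2 + (1 + 0)*(0 + 5)))*(-6) = (0*(-2 + 1*5))*(-6) = (0*(-2 + 5))*(-6) = (0*3)*(-6) = 0*(-6) = 0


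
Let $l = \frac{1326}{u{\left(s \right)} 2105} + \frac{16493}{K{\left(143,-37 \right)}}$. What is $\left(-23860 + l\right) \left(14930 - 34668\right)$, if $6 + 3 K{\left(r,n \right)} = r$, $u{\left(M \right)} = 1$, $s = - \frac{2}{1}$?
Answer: $\frac{133755171700534}{288385} \approx 4.6381 \cdot 10^{8}$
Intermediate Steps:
$s = -2$ ($s = \left(-2\right) 1 = -2$)
$K{\left(r,n \right)} = -2 + \frac{r}{3}$
$l = \frac{104334957}{288385}$ ($l = \frac{1326}{1 \cdot 2105} + \frac{16493}{-2 + \frac{1}{3} \cdot 143} = \frac{1326}{2105} + \frac{16493}{-2 + \frac{143}{3}} = 1326 \cdot \frac{1}{2105} + \frac{16493}{\frac{137}{3}} = \frac{1326}{2105} + 16493 \cdot \frac{3}{137} = \frac{1326}{2105} + \frac{49479}{137} = \frac{104334957}{288385} \approx 361.79$)
$\left(-23860 + l\right) \left(14930 - 34668\right) = \left(-23860 + \frac{104334957}{288385}\right) \left(14930 - 34668\right) = - \frac{6776531143 \left(14930 - 34668\right)}{288385} = \left(- \frac{6776531143}{288385}\right) \left(-19738\right) = \frac{133755171700534}{288385}$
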